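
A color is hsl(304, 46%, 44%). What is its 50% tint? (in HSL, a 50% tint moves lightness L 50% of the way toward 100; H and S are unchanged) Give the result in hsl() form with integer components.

L moves 50% from 44 toward 100: 44 + 28 = 72 → 72.
H and S are unchanged.

hsl(304, 46%, 72%)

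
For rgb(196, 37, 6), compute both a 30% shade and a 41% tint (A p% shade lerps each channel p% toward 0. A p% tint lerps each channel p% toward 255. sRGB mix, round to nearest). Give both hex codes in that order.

#891A04, #DC7E6C

30% shade:
  R: 196 + 0.3×(0−196) = 196 − 58.8 = 137.2 → 137
  G: 37 − 11.1 = 25.9 → 26
  B: 6 + 0.3×(0−6) = 6 − 1.8 = 4.2 → 4
  → #891A04
41% tint:
  R: 196 + 24.19 = 220.19 → 220
  G: 37 + 0.41×(255−37) = 37 + 89.38 = 126.38 → 126
  B: 6 + 0.41×(255−6) = 6 + 102.09 = 108.09 → 108
  → #DC7E6C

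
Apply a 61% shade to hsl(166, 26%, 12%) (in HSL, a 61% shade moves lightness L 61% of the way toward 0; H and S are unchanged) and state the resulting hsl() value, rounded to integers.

hsl(166, 26%, 5%)

L moves 61% from 12 toward 0: 12 − 7.32 = 4.68 → 5.
H and S are unchanged.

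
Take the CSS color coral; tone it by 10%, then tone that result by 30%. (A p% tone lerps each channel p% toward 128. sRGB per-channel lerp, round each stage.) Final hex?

#d07f62

CSS coral is rgb(255, 127, 80).
Lerp each channel 10% toward 128:
  R: 255 + 0.1×(128−255) = 255 − 12.7 = 242.3 → 242
  G: 127 + 0.1 = 127.1 → 127
  B: 80 + 4.8 = 84.8 → 85
After the tone: rgb(242, 127, 85) = #f27f55.
A 30% tone moves each channel 30% toward 128:
  R: 242 − 34.2 = 207.8 → 208
  G: 127 + 0.3 = 127.3 → 127
  B: 85 + 12.9 = 97.9 → 98
rgb(208, 127, 98) = #d07f62.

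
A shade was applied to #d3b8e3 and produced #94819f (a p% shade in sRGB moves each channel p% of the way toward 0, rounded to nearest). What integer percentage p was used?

#d3b8e3 is rgb(211, 184, 227); #94819f is rgb(148, 129, 159).
On the B channel (widest range): 159 ≈ 227 + (p/100)(0 − 227), so p ≈ 100×(159 − 227)/(0 − 227) = -6800/-227 = 29.96.
p = 30 reproduces all three channels after rounding.

30%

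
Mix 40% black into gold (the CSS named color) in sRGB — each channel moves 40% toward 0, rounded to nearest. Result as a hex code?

CSS gold is rgb(255, 215, 0).
Per channel, c → c + 0.4(0 − c):
  R: 255 + 0.4×(0−255) = 255 − 102 = 153 → 153
  G: 215 + 0.4×(0−215) = 215 − 86 = 129 → 129
  B: 0 + 0 = 0 → 0
rgb(153, 129, 0) = #998100.

#998100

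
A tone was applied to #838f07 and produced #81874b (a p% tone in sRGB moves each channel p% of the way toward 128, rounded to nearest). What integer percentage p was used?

56%

#838f07 is rgb(131, 143, 7); #81874b is rgb(129, 135, 75).
On the B channel (widest range): 75 ≈ 7 + (p/100)(128 − 7), so p ≈ 100×(75 − 7)/(128 − 7) = 6800/121 = 56.20.
p = 56 reproduces all three channels after rounding.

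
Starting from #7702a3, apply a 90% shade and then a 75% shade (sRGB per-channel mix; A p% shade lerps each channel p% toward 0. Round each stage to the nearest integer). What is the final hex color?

#030004

#7702a3 is rgb(119, 2, 163).
Per channel, c → c + 0.9(0 − c):
  R: 119 − 107.1 = 11.9 → 12
  G: 2 + 0.9×(0−2) = 2 − 1.8 = 0.2 → 0
  B: 163 − 146.7 = 16.3 → 16
After the shade: rgb(12, 0, 16) = #0c0010.
A 75% shade moves each channel 75% toward 0:
  R: 12 + 0.75×(0−12) = 12 − 9 = 3 → 3
  G: 0 + 0 = 0 → 0
  B: 16 − 12 = 4 → 4
rgb(3, 0, 4) = #030004.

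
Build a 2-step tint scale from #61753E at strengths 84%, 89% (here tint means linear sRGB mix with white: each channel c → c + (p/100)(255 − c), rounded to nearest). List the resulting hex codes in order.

#E6E9E0, #EEF0EA

#61753E is rgb(97, 117, 62).
84%: (97 + 132.72 = 229.72→230, 117 + 115.92 = 232.92→233, 62 + 162.12 = 224.12→224) → #E6E9E0
89%: (97 + 140.62 = 237.62→238, 117 + 122.82 = 239.82→240, 62 + 171.77 = 233.77→234) → #EEF0EA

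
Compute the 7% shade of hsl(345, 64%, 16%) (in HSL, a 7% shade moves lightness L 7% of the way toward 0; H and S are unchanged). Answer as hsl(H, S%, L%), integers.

L moves 7% from 16 toward 0: 16 − 1.12 = 14.88 → 15.
H and S are unchanged.

hsl(345, 64%, 15%)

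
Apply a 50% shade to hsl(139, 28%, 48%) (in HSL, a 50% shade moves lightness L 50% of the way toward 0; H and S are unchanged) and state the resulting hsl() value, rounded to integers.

hsl(139, 28%, 24%)

L moves 50% from 48 toward 0: 48 − 24 = 24 → 24.
H and S are unchanged.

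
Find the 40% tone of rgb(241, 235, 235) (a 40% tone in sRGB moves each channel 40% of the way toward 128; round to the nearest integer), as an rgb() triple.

Lerp each channel 40% toward 128:
  R: 241 − 45.2 = 195.8 → 196
  G: 235 − 42.8 = 192.2 → 192
  B: 235 + 0.4×(128−235) = 235 − 42.8 = 192.2 → 192

rgb(196, 192, 192)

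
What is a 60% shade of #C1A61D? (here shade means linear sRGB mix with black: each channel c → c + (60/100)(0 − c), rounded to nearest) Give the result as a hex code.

#4D420C

#C1A61D is rgb(193, 166, 29).
Lerp each channel 60% toward 0:
  R: 193 + 0.6×(0−193) = 193 − 115.8 = 77.2 → 77
  G: 166 − 99.6 = 66.4 → 66
  B: 29 + 0.6×(0−29) = 29 − 17.4 = 11.6 → 12
rgb(77, 66, 12) = #4D420C.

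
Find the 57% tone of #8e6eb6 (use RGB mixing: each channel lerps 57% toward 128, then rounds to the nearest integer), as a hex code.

#8e6eb6 is rgb(142, 110, 182).
A 57% tone moves each channel 57% toward 128:
  R: 142 − 7.98 = 134.02 → 134
  G: 110 + 10.26 = 120.26 → 120
  B: 182 + 0.57×(128−182) = 182 − 30.78 = 151.22 → 151
rgb(134, 120, 151) = #867897.

#867897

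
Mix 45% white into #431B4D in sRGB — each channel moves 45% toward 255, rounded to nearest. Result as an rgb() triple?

rgb(152, 130, 157)

#431B4D is rgb(67, 27, 77).
Lerp each channel 45% toward 255:
  R: 67 + 0.45×(255−67) = 67 + 84.6 = 151.6 → 152
  G: 27 + 0.45×(255−27) = 27 + 102.6 = 129.6 → 130
  B: 77 + 0.45×(255−77) = 77 + 80.1 = 157.1 → 157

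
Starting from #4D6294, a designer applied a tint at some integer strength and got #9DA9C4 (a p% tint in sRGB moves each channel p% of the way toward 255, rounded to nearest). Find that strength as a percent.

#4D6294 is rgb(77, 98, 148); #9DA9C4 is rgb(157, 169, 196).
On the R channel (widest range): 157 ≈ 77 + (p/100)(255 − 77), so p ≈ 100×(157 − 77)/(255 − 77) = 8000/178 = 44.94.
p = 45 reproduces all three channels after rounding.

45%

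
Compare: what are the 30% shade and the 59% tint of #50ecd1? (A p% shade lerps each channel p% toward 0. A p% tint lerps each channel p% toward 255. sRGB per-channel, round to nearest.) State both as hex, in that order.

#50ecd1 is rgb(80, 236, 209).
30% shade:
  R: 80 + 0.3×(0−80) = 80 − 24 = 56 → 56
  G: 236 + 0.3×(0−236) = 236 − 70.8 = 165.2 → 165
  B: 209 + 0.3×(0−209) = 209 − 62.7 = 146.3 → 146
  → #38a592
59% tint:
  R: 80 + 0.59×(255−80) = 80 + 103.25 = 183.25 → 183
  G: 236 + 0.59×(255−236) = 236 + 11.21 = 247.21 → 247
  B: 209 + 27.14 = 236.14 → 236
  → #b7f7ec

#38a592, #b7f7ec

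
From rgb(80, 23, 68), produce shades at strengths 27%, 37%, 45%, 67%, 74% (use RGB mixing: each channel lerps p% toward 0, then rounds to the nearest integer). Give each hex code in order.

27%: (80 − 21.6 = 58.4→58, 23 − 6.21 = 16.79→17, 68 − 18.36 = 49.64→50) → #3A1132
37%: (80 − 29.6 = 50.4→50, 23 − 8.51 = 14.49→14, 68 − 25.16 = 42.84→43) → #320E2B
45%: (80 − 36 = 44→44, 23 − 10.35 = 12.65→13, 68 − 30.6 = 37.4→37) → #2C0D25
67%: (80 − 53.6 = 26.4→26, 23 − 15.41 = 7.59→8, 68 − 45.56 = 22.44→22) → #1A0816
74%: (80 − 59.2 = 20.8→21, 23 − 17.02 = 5.98→6, 68 − 50.32 = 17.68→18) → #150612

#3A1132, #320E2B, #2C0D25, #1A0816, #150612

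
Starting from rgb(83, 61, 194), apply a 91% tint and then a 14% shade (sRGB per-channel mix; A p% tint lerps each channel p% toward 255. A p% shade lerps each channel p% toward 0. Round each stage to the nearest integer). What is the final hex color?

A 91% tint moves each channel 91% toward 255:
  R: 83 + 0.91×(255−83) = 83 + 156.52 = 239.52 → 240
  G: 61 + 176.54 = 237.54 → 238
  B: 194 + 55.51 = 249.51 → 250
After the tint: rgb(240, 238, 250) = #f0eefa.
A 14% shade moves each channel 14% toward 0:
  R: 240 + 0.14×(0−240) = 240 − 33.6 = 206.4 → 206
  G: 238 + 0.14×(0−238) = 238 − 33.32 = 204.68 → 205
  B: 250 + 0.14×(0−250) = 250 − 35 = 215 → 215
rgb(206, 205, 215) = #cecdd7.

#cecdd7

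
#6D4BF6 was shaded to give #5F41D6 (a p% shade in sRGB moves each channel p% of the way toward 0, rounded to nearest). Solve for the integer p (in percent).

13%

#6D4BF6 is rgb(109, 75, 246); #5F41D6 is rgb(95, 65, 214).
On the B channel (widest range): 214 ≈ 246 + (p/100)(0 − 246), so p ≈ 100×(214 − 246)/(0 − 246) = -3200/-246 = 13.01.
p = 13 reproduces all three channels after rounding.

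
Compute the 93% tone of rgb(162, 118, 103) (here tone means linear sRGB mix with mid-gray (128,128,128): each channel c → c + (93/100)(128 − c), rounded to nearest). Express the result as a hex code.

Lerp each channel 93% toward 128:
  R: 162 − 31.62 = 130.38 → 130
  G: 118 + 0.93×(128−118) = 118 + 9.3 = 127.3 → 127
  B: 103 + 0.93×(128−103) = 103 + 23.25 = 126.25 → 126
rgb(130, 127, 126) = #827F7E.

#827F7E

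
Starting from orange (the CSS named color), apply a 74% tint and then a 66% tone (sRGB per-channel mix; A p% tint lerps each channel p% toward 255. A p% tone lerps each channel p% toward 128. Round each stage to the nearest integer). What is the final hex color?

#aba395

CSS orange is rgb(255, 165, 0).
Per channel, c → c + 0.74(255 − c):
  R: 255 + 0 = 255 → 255
  G: 165 + 66.6 = 231.6 → 232
  B: 0 + 0.74×(255−0) = 0 + 188.7 = 188.7 → 189
After the tint: rgb(255, 232, 189) = #ffe8bd.
Per channel, c → c + 0.66(128 − c):
  R: 255 − 83.82 = 171.18 → 171
  G: 232 − 68.64 = 163.36 → 163
  B: 189 − 40.26 = 148.74 → 149
rgb(171, 163, 149) = #aba395.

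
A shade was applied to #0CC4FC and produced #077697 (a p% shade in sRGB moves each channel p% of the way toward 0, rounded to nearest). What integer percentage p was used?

40%

#0CC4FC is rgb(12, 196, 252); #077697 is rgb(7, 118, 151).
On the B channel (widest range): 151 ≈ 252 + (p/100)(0 − 252), so p ≈ 100×(151 − 252)/(0 − 252) = -10100/-252 = 40.08.
p = 40 reproduces all three channels after rounding.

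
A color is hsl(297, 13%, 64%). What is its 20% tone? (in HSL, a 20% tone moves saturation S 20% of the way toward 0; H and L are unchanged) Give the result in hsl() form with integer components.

S moves 20% from 13 toward 0: 13 − 2.6 = 10.4 → 10.
H and L are unchanged.

hsl(297, 10%, 64%)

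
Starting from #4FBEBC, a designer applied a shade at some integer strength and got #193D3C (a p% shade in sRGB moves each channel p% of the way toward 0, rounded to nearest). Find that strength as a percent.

68%

#4FBEBC is rgb(79, 190, 188); #193D3C is rgb(25, 61, 60).
On the G channel (widest range): 61 ≈ 190 + (p/100)(0 − 190), so p ≈ 100×(61 − 190)/(0 − 190) = -12900/-190 = 67.89.
p = 68 reproduces all three channels after rounding.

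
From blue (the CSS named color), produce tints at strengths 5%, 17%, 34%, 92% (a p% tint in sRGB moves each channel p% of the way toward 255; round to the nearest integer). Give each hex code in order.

#0D0DFF, #2B2BFF, #5757FF, #EBEBFF

CSS blue is rgb(0, 0, 255).
5%: (0 + 12.75 = 12.75→13, 0 + 12.75 = 12.75→13, 255→255) → #0D0DFF
17%: (0 + 43.35 = 43.35→43, 0 + 43.35 = 43.35→43, 255→255) → #2B2BFF
34%: (0 + 86.7 = 86.7→87, 0 + 86.7 = 86.7→87, 255→255) → #5757FF
92%: (0 + 234.6 = 234.6→235, 0 + 234.6 = 234.6→235, 255→255) → #EBEBFF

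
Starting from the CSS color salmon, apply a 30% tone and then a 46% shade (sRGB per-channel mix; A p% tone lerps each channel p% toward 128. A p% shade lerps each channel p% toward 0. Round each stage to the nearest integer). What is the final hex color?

CSS salmon is rgb(250, 128, 114).
Per channel, c → c + 0.3(128 − c):
  R: 250 + 0.3×(128−250) = 250 − 36.6 = 213.4 → 213
  G: 128 + 0.3×(128−128) = 128 + 0 = 128 → 128
  B: 114 + 4.2 = 118.2 → 118
After the tone: rgb(213, 128, 118) = #D58076.
Lerp each channel 46% toward 0:
  R: 213 + 0.46×(0−213) = 213 − 97.98 = 115.02 → 115
  G: 128 − 58.88 = 69.12 → 69
  B: 118 − 54.28 = 63.72 → 64
rgb(115, 69, 64) = #734540.

#734540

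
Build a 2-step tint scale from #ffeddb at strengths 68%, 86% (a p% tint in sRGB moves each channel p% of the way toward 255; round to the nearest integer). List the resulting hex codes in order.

#ffeddb is rgb(255, 237, 219).
68%: (255→255, 237 + 12.24 = 249.24→249, 219 + 24.48 = 243.48→243) → #fff9f3
86%: (255→255, 237 + 15.48 = 252.48→252, 219 + 30.96 = 249.96→250) → #fffcfa

#fff9f3, #fffcfa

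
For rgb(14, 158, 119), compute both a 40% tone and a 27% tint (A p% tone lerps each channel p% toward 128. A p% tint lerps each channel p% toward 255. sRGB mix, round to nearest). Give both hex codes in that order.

40% tone:
  R: 14 + 0.4×(128−14) = 14 + 45.6 = 59.6 → 60
  G: 158 + 0.4×(128−158) = 158 − 12 = 146 → 146
  B: 119 + 0.4×(128−119) = 119 + 3.6 = 122.6 → 123
  → #3C927B
27% tint:
  R: 14 + 0.27×(255−14) = 14 + 65.07 = 79.07 → 79
  G: 158 + 26.19 = 184.19 → 184
  B: 119 + 0.27×(255−119) = 119 + 36.72 = 155.72 → 156
  → #4FB89C

#3C927B, #4FB89C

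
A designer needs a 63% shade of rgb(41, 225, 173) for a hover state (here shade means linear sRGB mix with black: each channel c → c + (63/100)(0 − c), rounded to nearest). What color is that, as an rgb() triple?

rgb(15, 83, 64)

Per channel, c → c + 0.63(0 − c):
  R: 41 − 25.83 = 15.17 → 15
  G: 225 − 141.75 = 83.25 → 83
  B: 173 − 108.99 = 64.01 → 64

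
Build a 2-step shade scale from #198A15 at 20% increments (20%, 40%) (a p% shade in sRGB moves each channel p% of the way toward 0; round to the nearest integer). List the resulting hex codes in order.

#146E11, #0F530D

#198A15 is rgb(25, 138, 21).
20%: (25 − 5 = 20→20, 138 − 27.6 = 110.4→110, 21 − 4.2 = 16.8→17) → #146E11
40%: (25 − 10 = 15→15, 138 − 55.2 = 82.8→83, 21 − 8.4 = 12.6→13) → #0F530D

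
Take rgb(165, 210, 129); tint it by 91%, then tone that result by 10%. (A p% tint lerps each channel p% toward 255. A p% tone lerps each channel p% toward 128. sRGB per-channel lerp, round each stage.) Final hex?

#ebefe8

Lerp each channel 91% toward 255:
  R: 165 + 0.91×(255−165) = 165 + 81.9 = 246.9 → 247
  G: 210 + 40.95 = 250.95 → 251
  B: 129 + 0.91×(255−129) = 129 + 114.66 = 243.66 → 244
After the tint: rgb(247, 251, 244) = #f7fbf4.
A 10% tone moves each channel 10% toward 128:
  R: 247 − 11.9 = 235.1 → 235
  G: 251 + 0.1×(128−251) = 251 − 12.3 = 238.7 → 239
  B: 244 + 0.1×(128−244) = 244 − 11.6 = 232.4 → 232
rgb(235, 239, 232) = #ebefe8.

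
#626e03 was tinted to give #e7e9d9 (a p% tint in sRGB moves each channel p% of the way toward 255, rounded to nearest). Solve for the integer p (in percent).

85%

#626e03 is rgb(98, 110, 3); #e7e9d9 is rgb(231, 233, 217).
On the B channel (widest range): 217 ≈ 3 + (p/100)(255 − 3), so p ≈ 100×(217 − 3)/(255 − 3) = 21400/252 = 84.92.
p = 85 reproduces all three channels after rounding.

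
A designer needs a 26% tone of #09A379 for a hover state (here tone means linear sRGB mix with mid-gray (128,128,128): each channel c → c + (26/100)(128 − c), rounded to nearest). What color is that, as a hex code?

#09A379 is rgb(9, 163, 121).
Per channel, c → c + 0.26(128 − c):
  R: 9 + 0.26×(128−9) = 9 + 30.94 = 39.94 → 40
  G: 163 − 9.1 = 153.9 → 154
  B: 121 + 1.82 = 122.82 → 123
rgb(40, 154, 123) = #289A7B.

#289A7B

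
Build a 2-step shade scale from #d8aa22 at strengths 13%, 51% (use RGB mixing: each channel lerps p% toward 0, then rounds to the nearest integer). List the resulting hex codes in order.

#d8aa22 is rgb(216, 170, 34).
13%: (216 − 28.08 = 187.92→188, 170 − 22.1 = 147.9→148, 34 − 4.42 = 29.58→30) → #bc941e
51%: (216 − 110.16 = 105.84→106, 170 − 86.7 = 83.3→83, 34 − 17.34 = 16.66→17) → #6a5311

#bc941e, #6a5311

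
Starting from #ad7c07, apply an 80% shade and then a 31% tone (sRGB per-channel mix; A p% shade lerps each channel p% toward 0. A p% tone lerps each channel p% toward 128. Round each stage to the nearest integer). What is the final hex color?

#403928

#ad7c07 is rgb(173, 124, 7).
Lerp each channel 80% toward 0:
  R: 173 − 138.4 = 34.6 → 35
  G: 124 + 0.8×(0−124) = 124 − 99.2 = 24.8 → 25
  B: 7 + 0.8×(0−7) = 7 − 5.6 = 1.4 → 1
After the shade: rgb(35, 25, 1) = #231901.
Lerp each channel 31% toward 128:
  R: 35 + 0.31×(128−35) = 35 + 28.83 = 63.83 → 64
  G: 25 + 0.31×(128−25) = 25 + 31.93 = 56.93 → 57
  B: 1 + 0.31×(128−1) = 1 + 39.37 = 40.37 → 40
rgb(64, 57, 40) = #403928.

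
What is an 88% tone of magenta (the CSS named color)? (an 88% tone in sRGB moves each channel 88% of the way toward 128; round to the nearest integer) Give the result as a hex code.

CSS magenta is rgb(255, 0, 255).
Per channel, c → c + 0.88(128 − c):
  R: 255 + 0.88×(128−255) = 255 − 111.76 = 143.24 → 143
  G: 0 + 0.88×(128−0) = 0 + 112.64 = 112.64 → 113
  B: 255 + 0.88×(128−255) = 255 − 111.76 = 143.24 → 143
rgb(143, 113, 143) = #8F718F.

#8F718F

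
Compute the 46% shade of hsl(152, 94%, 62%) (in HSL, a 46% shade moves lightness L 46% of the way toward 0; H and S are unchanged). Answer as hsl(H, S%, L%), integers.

L moves 46% from 62 toward 0: 62 − 28.52 = 33.48 → 33.
H and S are unchanged.

hsl(152, 94%, 33%)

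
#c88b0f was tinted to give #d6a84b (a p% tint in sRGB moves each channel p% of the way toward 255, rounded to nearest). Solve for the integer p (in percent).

25%

#c88b0f is rgb(200, 139, 15); #d6a84b is rgb(214, 168, 75).
On the B channel (widest range): 75 ≈ 15 + (p/100)(255 − 15), so p ≈ 100×(75 − 15)/(255 − 15) = 6000/240 = 25.00.
p = 25 reproduces all three channels after rounding.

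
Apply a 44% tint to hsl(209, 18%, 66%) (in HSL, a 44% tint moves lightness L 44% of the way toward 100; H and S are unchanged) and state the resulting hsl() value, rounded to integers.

L moves 44% from 66 toward 100: 66 + 14.96 = 80.96 → 81.
H and S are unchanged.

hsl(209, 18%, 81%)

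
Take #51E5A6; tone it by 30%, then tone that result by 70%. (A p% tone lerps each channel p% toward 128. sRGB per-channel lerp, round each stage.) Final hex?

#51E5A6 is rgb(81, 229, 166).
Lerp each channel 30% toward 128:
  R: 81 + 0.3×(128−81) = 81 + 14.1 = 95.1 → 95
  G: 229 + 0.3×(128−229) = 229 − 30.3 = 198.7 → 199
  B: 166 − 11.4 = 154.6 → 155
After the tone: rgb(95, 199, 155) = #5FC79B.
Lerp each channel 70% toward 128:
  R: 95 + 23.1 = 118.1 → 118
  G: 199 − 49.7 = 149.3 → 149
  B: 155 + 0.7×(128−155) = 155 − 18.9 = 136.1 → 136
rgb(118, 149, 136) = #769588.

#769588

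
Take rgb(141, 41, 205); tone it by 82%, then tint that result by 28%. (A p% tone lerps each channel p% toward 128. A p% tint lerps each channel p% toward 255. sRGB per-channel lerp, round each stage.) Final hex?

An 82% tone moves each channel 82% toward 128:
  R: 141 − 10.66 = 130.34 → 130
  G: 41 + 71.34 = 112.34 → 112
  B: 205 + 0.82×(128−205) = 205 − 63.14 = 141.86 → 142
After the tone: rgb(130, 112, 142) = #82708e.
Per channel, c → c + 0.28(255 − c):
  R: 130 + 35 = 165 → 165
  G: 112 + 0.28×(255−112) = 112 + 40.04 = 152.04 → 152
  B: 142 + 0.28×(255−142) = 142 + 31.64 = 173.64 → 174
rgb(165, 152, 174) = #a598ae.

#a598ae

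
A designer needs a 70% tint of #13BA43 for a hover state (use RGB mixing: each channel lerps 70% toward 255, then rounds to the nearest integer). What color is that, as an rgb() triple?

#13BA43 is rgb(19, 186, 67).
A 70% tint moves each channel 70% toward 255:
  R: 19 + 165.2 = 184.2 → 184
  G: 186 + 0.7×(255−186) = 186 + 48.3 = 234.3 → 234
  B: 67 + 0.7×(255−67) = 67 + 131.6 = 198.6 → 199

rgb(184, 234, 199)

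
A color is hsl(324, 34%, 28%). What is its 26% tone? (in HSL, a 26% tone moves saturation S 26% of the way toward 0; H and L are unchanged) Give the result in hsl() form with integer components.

hsl(324, 25%, 28%)

S moves 26% from 34 toward 0: 34 − 8.84 = 25.16 → 25.
H and L are unchanged.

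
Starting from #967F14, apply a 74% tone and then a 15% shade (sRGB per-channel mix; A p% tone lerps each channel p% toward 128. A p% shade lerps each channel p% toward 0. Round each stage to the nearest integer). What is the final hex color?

#726D55

#967F14 is rgb(150, 127, 20).
Lerp each channel 74% toward 128:
  R: 150 + 0.74×(128−150) = 150 − 16.28 = 133.72 → 134
  G: 127 + 0.74×(128−127) = 127 + 0.74 = 127.74 → 128
  B: 20 + 79.92 = 99.92 → 100
After the tone: rgb(134, 128, 100) = #868064.
A 15% shade moves each channel 15% toward 0:
  R: 134 − 20.1 = 113.9 → 114
  G: 128 − 19.2 = 108.8 → 109
  B: 100 + 0.15×(0−100) = 100 − 15 = 85 → 85
rgb(114, 109, 85) = #726D55.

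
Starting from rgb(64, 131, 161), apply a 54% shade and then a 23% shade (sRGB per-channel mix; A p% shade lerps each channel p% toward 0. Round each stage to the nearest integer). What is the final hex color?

A 54% shade moves each channel 54% toward 0:
  R: 64 + 0.54×(0−64) = 64 − 34.56 = 29.44 → 29
  G: 131 − 70.74 = 60.26 → 60
  B: 161 + 0.54×(0−161) = 161 − 86.94 = 74.06 → 74
After the shade: rgb(29, 60, 74) = #1d3c4a.
Lerp each channel 23% toward 0:
  R: 29 − 6.67 = 22.33 → 22
  G: 60 + 0.23×(0−60) = 60 − 13.8 = 46.2 → 46
  B: 74 − 17.02 = 56.98 → 57
rgb(22, 46, 57) = #162e39.

#162e39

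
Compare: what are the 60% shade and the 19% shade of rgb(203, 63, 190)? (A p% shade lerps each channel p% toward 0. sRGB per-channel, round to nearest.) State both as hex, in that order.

60% shade:
  R: 203 + 0.6×(0−203) = 203 − 121.8 = 81.2 → 81
  G: 63 − 37.8 = 25.2 → 25
  B: 190 + 0.6×(0−190) = 190 − 114 = 76 → 76
  → #51194c
19% shade:
  R: 203 − 38.57 = 164.43 → 164
  G: 63 + 0.19×(0−63) = 63 − 11.97 = 51.03 → 51
  B: 190 − 36.1 = 153.9 → 154
  → #a4339a

#51194c, #a4339a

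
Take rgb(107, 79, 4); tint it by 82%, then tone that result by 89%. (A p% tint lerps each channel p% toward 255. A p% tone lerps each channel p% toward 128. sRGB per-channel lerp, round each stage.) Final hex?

#8B8A89

An 82% tint moves each channel 82% toward 255:
  R: 107 + 121.36 = 228.36 → 228
  G: 79 + 144.32 = 223.32 → 223
  B: 4 + 0.82×(255−4) = 4 + 205.82 = 209.82 → 210
After the tint: rgb(228, 223, 210) = #E4DFD2.
Per channel, c → c + 0.89(128 − c):
  R: 228 + 0.89×(128−228) = 228 − 89 = 139 → 139
  G: 223 + 0.89×(128−223) = 223 − 84.55 = 138.45 → 138
  B: 210 − 72.98 = 137.02 → 137
rgb(139, 138, 137) = #8B8A89.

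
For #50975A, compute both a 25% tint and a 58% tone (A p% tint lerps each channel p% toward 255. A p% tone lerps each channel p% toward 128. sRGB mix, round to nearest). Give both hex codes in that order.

#50975A is rgb(80, 151, 90).
25% tint:
  R: 80 + 0.25×(255−80) = 80 + 43.75 = 123.75 → 124
  G: 151 + 0.25×(255−151) = 151 + 26 = 177 → 177
  B: 90 + 0.25×(255−90) = 90 + 41.25 = 131.25 → 131
  → #7CB183
58% tone:
  R: 80 + 27.84 = 107.84 → 108
  G: 151 − 13.34 = 137.66 → 138
  B: 90 + 0.58×(128−90) = 90 + 22.04 = 112.04 → 112
  → #6C8A70

#7CB183, #6C8A70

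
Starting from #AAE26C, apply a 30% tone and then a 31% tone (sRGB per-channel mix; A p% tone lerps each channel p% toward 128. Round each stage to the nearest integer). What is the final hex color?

#AAE26C is rgb(170, 226, 108).
A 30% tone moves each channel 30% toward 128:
  R: 170 + 0.3×(128−170) = 170 − 12.6 = 157.4 → 157
  G: 226 + 0.3×(128−226) = 226 − 29.4 = 196.6 → 197
  B: 108 + 0.3×(128−108) = 108 + 6 = 114 → 114
After the tone: rgb(157, 197, 114) = #9DC572.
A 31% tone moves each channel 31% toward 128:
  R: 157 + 0.31×(128−157) = 157 − 8.99 = 148.01 → 148
  G: 197 − 21.39 = 175.61 → 176
  B: 114 + 4.34 = 118.34 → 118
rgb(148, 176, 118) = #94B076.

#94B076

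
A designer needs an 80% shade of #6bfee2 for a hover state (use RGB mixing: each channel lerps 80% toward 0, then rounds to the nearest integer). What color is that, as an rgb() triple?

#6bfee2 is rgb(107, 254, 226).
Lerp each channel 80% toward 0:
  R: 107 + 0.8×(0−107) = 107 − 85.6 = 21.4 → 21
  G: 254 + 0.8×(0−254) = 254 − 203.2 = 50.8 → 51
  B: 226 + 0.8×(0−226) = 226 − 180.8 = 45.2 → 45

rgb(21, 51, 45)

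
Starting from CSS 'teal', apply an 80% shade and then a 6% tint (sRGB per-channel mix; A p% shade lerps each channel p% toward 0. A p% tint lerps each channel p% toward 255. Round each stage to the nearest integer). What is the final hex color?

#0f2828

CSS teal is rgb(0, 128, 128).
Lerp each channel 80% toward 0:
  R: 0 + 0.8×(0−0) = 0 + 0 = 0 → 0
  G: 128 − 102.4 = 25.6 → 26
  B: 128 − 102.4 = 25.6 → 26
After the shade: rgb(0, 26, 26) = #001a1a.
Per channel, c → c + 0.06(255 − c):
  R: 0 + 15.3 = 15.3 → 15
  G: 26 + 0.06×(255−26) = 26 + 13.74 = 39.74 → 40
  B: 26 + 0.06×(255−26) = 26 + 13.74 = 39.74 → 40
rgb(15, 40, 40) = #0f2828.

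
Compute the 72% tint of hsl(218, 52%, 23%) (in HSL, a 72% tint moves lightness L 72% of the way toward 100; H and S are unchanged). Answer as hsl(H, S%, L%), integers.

L moves 72% from 23 toward 100: 23 + 55.44 = 78.44 → 78.
H and S are unchanged.

hsl(218, 52%, 78%)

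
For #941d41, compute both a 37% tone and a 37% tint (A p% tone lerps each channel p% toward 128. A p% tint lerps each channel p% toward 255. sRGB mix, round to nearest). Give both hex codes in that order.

#941d41 is rgb(148, 29, 65).
37% tone:
  R: 148 + 0.37×(128−148) = 148 − 7.4 = 140.6 → 141
  G: 29 + 0.37×(128−29) = 29 + 36.63 = 65.63 → 66
  B: 65 + 0.37×(128−65) = 65 + 23.31 = 88.31 → 88
  → #8d4258
37% tint:
  R: 148 + 39.59 = 187.59 → 188
  G: 29 + 0.37×(255−29) = 29 + 83.62 = 112.62 → 113
  B: 65 + 70.3 = 135.3 → 135
  → #bc7187

#8d4258, #bc7187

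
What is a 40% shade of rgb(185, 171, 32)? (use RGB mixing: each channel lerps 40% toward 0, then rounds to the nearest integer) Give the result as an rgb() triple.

rgb(111, 103, 19)

Per channel, c → c + 0.4(0 − c):
  R: 185 + 0.4×(0−185) = 185 − 74 = 111 → 111
  G: 171 − 68.4 = 102.6 → 103
  B: 32 + 0.4×(0−32) = 32 − 12.8 = 19.2 → 19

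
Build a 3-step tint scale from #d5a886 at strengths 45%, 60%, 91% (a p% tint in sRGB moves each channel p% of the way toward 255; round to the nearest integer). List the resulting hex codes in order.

#e8cfbc, #eedccf, #fbf7f4

#d5a886 is rgb(213, 168, 134).
45%: (213 + 18.9 = 231.9→232, 168 + 39.15 = 207.15→207, 134 + 54.45 = 188.45→188) → #e8cfbc
60%: (213 + 25.2 = 238.2→238, 168 + 52.2 = 220.2→220, 134 + 72.6 = 206.6→207) → #eedccf
91%: (213 + 38.22 = 251.22→251, 168 + 79.17 = 247.17→247, 134 + 110.11 = 244.11→244) → #fbf7f4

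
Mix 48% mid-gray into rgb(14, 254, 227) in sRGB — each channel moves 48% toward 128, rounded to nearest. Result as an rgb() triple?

rgb(69, 194, 179)

Lerp each channel 48% toward 128:
  R: 14 + 0.48×(128−14) = 14 + 54.72 = 68.72 → 69
  G: 254 + 0.48×(128−254) = 254 − 60.48 = 193.52 → 194
  B: 227 − 47.52 = 179.48 → 179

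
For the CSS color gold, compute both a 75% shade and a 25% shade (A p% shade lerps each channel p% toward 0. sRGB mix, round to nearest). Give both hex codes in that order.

#403600, #BFA100

CSS gold is rgb(255, 215, 0).
75% shade:
  R: 255 + 0.75×(0−255) = 255 − 191.25 = 63.75 → 64
  G: 215 + 0.75×(0−215) = 215 − 161.25 = 53.75 → 54
  B: 0 + 0 = 0 → 0
  → #403600
25% shade:
  R: 255 + 0.25×(0−255) = 255 − 63.75 = 191.25 → 191
  G: 215 − 53.75 = 161.25 → 161
  B: 0 + 0.25×(0−0) = 0 + 0 = 0 → 0
  → #BFA100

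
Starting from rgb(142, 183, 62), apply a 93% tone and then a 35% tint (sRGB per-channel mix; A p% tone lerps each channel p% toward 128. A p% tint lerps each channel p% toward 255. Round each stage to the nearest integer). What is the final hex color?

#adafa9

A 93% tone moves each channel 93% toward 128:
  R: 142 − 13.02 = 128.98 → 129
  G: 183 + 0.93×(128−183) = 183 − 51.15 = 131.85 → 132
  B: 62 + 61.38 = 123.38 → 123
After the tone: rgb(129, 132, 123) = #81847b.
A 35% tint moves each channel 35% toward 255:
  R: 129 + 44.1 = 173.1 → 173
  G: 132 + 0.35×(255−132) = 132 + 43.05 = 175.05 → 175
  B: 123 + 0.35×(255−123) = 123 + 46.2 = 169.2 → 169
rgb(173, 175, 169) = #adafa9.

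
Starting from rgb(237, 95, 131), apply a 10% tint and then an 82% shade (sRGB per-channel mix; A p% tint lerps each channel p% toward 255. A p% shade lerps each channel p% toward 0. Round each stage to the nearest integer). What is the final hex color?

Lerp each channel 10% toward 255:
  R: 237 + 0.1×(255−237) = 237 + 1.8 = 238.8 → 239
  G: 95 + 0.1×(255−95) = 95 + 16 = 111 → 111
  B: 131 + 12.4 = 143.4 → 143
After the tint: rgb(239, 111, 143) = #ef6f8f.
Per channel, c → c + 0.82(0 − c):
  R: 239 + 0.82×(0−239) = 239 − 195.98 = 43.02 → 43
  G: 111 + 0.82×(0−111) = 111 − 91.02 = 19.98 → 20
  B: 143 − 117.26 = 25.74 → 26
rgb(43, 20, 26) = #2b141a.

#2b141a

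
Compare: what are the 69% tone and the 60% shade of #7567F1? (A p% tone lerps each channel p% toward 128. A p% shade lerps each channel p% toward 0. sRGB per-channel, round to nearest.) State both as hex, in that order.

#7D78A3, #2F2960

#7567F1 is rgb(117, 103, 241).
69% tone:
  R: 117 + 7.59 = 124.59 → 125
  G: 103 + 0.69×(128−103) = 103 + 17.25 = 120.25 → 120
  B: 241 + 0.69×(128−241) = 241 − 77.97 = 163.03 → 163
  → #7D78A3
60% shade:
  R: 117 + 0.6×(0−117) = 117 − 70.2 = 46.8 → 47
  G: 103 − 61.8 = 41.2 → 41
  B: 241 + 0.6×(0−241) = 241 − 144.6 = 96.4 → 96
  → #2F2960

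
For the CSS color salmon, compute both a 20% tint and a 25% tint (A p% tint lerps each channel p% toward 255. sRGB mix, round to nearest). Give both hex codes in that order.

#fb998e, #fba095

CSS salmon is rgb(250, 128, 114).
20% tint:
  R: 250 + 1 = 251 → 251
  G: 128 + 0.2×(255−128) = 128 + 25.4 = 153.4 → 153
  B: 114 + 28.2 = 142.2 → 142
  → #fb998e
25% tint:
  R: 250 + 1.25 = 251.25 → 251
  G: 128 + 31.75 = 159.75 → 160
  B: 114 + 0.25×(255−114) = 114 + 35.25 = 149.25 → 149
  → #fba095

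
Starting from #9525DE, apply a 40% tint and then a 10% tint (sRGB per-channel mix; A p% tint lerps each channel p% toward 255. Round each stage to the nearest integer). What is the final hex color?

#9525DE is rgb(149, 37, 222).
Per channel, c → c + 0.4(255 − c):
  R: 149 + 42.4 = 191.4 → 191
  G: 37 + 0.4×(255−37) = 37 + 87.2 = 124.2 → 124
  B: 222 + 0.4×(255−222) = 222 + 13.2 = 235.2 → 235
After the tint: rgb(191, 124, 235) = #BF7CEB.
Lerp each channel 10% toward 255:
  R: 191 + 6.4 = 197.4 → 197
  G: 124 + 0.1×(255−124) = 124 + 13.1 = 137.1 → 137
  B: 235 + 0.1×(255−235) = 235 + 2 = 237 → 237
rgb(197, 137, 237) = #C589ED.

#C589ED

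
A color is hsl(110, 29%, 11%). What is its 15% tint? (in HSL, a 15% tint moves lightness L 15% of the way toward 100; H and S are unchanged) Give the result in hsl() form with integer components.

hsl(110, 29%, 24%)

L moves 15% from 11 toward 100: 11 + 13.35 = 24.35 → 24.
H and S are unchanged.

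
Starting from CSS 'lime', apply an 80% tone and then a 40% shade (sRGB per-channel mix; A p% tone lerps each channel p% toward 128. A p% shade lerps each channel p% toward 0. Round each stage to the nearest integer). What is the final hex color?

#3D5C3D

CSS lime is rgb(0, 255, 0).
Lerp each channel 80% toward 128:
  R: 0 + 0.8×(128−0) = 0 + 102.4 = 102.4 → 102
  G: 255 + 0.8×(128−255) = 255 − 101.6 = 153.4 → 153
  B: 0 + 0.8×(128−0) = 0 + 102.4 = 102.4 → 102
After the tone: rgb(102, 153, 102) = #669966.
Per channel, c → c + 0.4(0 − c):
  R: 102 + 0.4×(0−102) = 102 − 40.8 = 61.2 → 61
  G: 153 − 61.2 = 91.8 → 92
  B: 102 − 40.8 = 61.2 → 61
rgb(61, 92, 61) = #3D5C3D.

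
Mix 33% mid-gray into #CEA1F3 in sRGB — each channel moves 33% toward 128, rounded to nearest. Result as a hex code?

#B496CD

#CEA1F3 is rgb(206, 161, 243).
A 33% tone moves each channel 33% toward 128:
  R: 206 + 0.33×(128−206) = 206 − 25.74 = 180.26 → 180
  G: 161 + 0.33×(128−161) = 161 − 10.89 = 150.11 → 150
  B: 243 − 37.95 = 205.05 → 205
rgb(180, 150, 205) = #B496CD.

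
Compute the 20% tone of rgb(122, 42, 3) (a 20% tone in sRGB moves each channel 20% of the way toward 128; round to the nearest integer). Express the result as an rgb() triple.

Per channel, c → c + 0.2(128 − c):
  R: 122 + 1.2 = 123.2 → 123
  G: 42 + 0.2×(128−42) = 42 + 17.2 = 59.2 → 59
  B: 3 + 0.2×(128−3) = 3 + 25 = 28 → 28

rgb(123, 59, 28)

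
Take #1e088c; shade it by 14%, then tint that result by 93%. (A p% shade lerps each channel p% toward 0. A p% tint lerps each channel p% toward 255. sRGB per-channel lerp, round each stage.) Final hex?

#1e088c is rgb(30, 8, 140).
A 14% shade moves each channel 14% toward 0:
  R: 30 + 0.14×(0−30) = 30 − 4.2 = 25.8 → 26
  G: 8 + 0.14×(0−8) = 8 − 1.12 = 6.88 → 7
  B: 140 + 0.14×(0−140) = 140 − 19.6 = 120.4 → 120
After the shade: rgb(26, 7, 120) = #1a0778.
A 93% tint moves each channel 93% toward 255:
  R: 26 + 212.97 = 238.97 → 239
  G: 7 + 230.64 = 237.64 → 238
  B: 120 + 125.55 = 245.55 → 246
rgb(239, 238, 246) = #efeef6.

#efeef6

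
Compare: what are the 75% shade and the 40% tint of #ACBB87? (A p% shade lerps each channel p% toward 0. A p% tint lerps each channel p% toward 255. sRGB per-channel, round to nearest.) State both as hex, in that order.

#2B2F22, #CDD6B7

#ACBB87 is rgb(172, 187, 135).
75% shade:
  R: 172 − 129 = 43 → 43
  G: 187 + 0.75×(0−187) = 187 − 140.25 = 46.75 → 47
  B: 135 + 0.75×(0−135) = 135 − 101.25 = 33.75 → 34
  → #2B2F22
40% tint:
  R: 172 + 0.4×(255−172) = 172 + 33.2 = 205.2 → 205
  G: 187 + 27.2 = 214.2 → 214
  B: 135 + 0.4×(255−135) = 135 + 48 = 183 → 183
  → #CDD6B7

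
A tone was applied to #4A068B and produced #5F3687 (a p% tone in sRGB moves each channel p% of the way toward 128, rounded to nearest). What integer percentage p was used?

39%

#4A068B is rgb(74, 6, 139); #5F3687 is rgb(95, 54, 135).
On the G channel (widest range): 54 ≈ 6 + (p/100)(128 − 6), so p ≈ 100×(54 − 6)/(128 − 6) = 4800/122 = 39.34.
p = 39 reproduces all three channels after rounding.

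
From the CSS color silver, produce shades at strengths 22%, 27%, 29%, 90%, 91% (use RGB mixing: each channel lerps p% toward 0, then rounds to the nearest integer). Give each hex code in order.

#969696, #8C8C8C, #888888, #131313, #111111

CSS silver is rgb(192, 192, 192).
22%: (192 − 42.24 = 149.76→150, 192 − 42.24 = 149.76→150, 192 − 42.24 = 149.76→150) → #969696
27%: (192 − 51.84 = 140.16→140, 192 − 51.84 = 140.16→140, 192 − 51.84 = 140.16→140) → #8C8C8C
29%: (192 − 55.68 = 136.32→136, 192 − 55.68 = 136.32→136, 192 − 55.68 = 136.32→136) → #888888
90%: (192 − 172.8 = 19.2→19, 192 − 172.8 = 19.2→19, 192 − 172.8 = 19.2→19) → #131313
91%: (192 − 174.72 = 17.28→17, 192 − 174.72 = 17.28→17, 192 − 174.72 = 17.28→17) → #111111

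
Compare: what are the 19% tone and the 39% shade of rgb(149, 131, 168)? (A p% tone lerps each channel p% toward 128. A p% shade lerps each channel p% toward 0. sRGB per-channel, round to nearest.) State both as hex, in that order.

19% tone:
  R: 149 − 3.99 = 145.01 → 145
  G: 131 + 0.19×(128−131) = 131 − 0.57 = 130.43 → 130
  B: 168 + 0.19×(128−168) = 168 − 7.6 = 160.4 → 160
  → #9182a0
39% shade:
  R: 149 − 58.11 = 90.89 → 91
  G: 131 + 0.39×(0−131) = 131 − 51.09 = 79.91 → 80
  B: 168 + 0.39×(0−168) = 168 − 65.52 = 102.48 → 102
  → #5b5066

#9182a0, #5b5066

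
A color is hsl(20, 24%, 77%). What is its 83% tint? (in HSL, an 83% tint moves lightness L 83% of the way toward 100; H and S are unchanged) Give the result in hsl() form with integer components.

hsl(20, 24%, 96%)

L moves 83% from 77 toward 100: 77 + 19.09 = 96.09 → 96.
H and S are unchanged.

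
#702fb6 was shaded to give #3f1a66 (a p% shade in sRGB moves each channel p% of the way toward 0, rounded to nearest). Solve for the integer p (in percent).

44%

#702fb6 is rgb(112, 47, 182); #3f1a66 is rgb(63, 26, 102).
On the B channel (widest range): 102 ≈ 182 + (p/100)(0 − 182), so p ≈ 100×(102 − 182)/(0 − 182) = -8000/-182 = 43.96.
p = 44 reproduces all three channels after rounding.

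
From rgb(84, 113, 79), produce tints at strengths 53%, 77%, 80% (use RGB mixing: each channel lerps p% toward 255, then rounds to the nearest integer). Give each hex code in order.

#AFBCAC, #D8DED7, #DDE3DC

53%: (84 + 90.63 = 174.63→175, 113 + 75.26 = 188.26→188, 79 + 93.28 = 172.28→172) → #AFBCAC
77%: (84 + 131.67 = 215.67→216, 113 + 109.34 = 222.34→222, 79 + 135.52 = 214.52→215) → #D8DED7
80%: (84 + 136.8 = 220.8→221, 113 + 113.6 = 226.6→227, 79 + 140.8 = 219.8→220) → #DDE3DC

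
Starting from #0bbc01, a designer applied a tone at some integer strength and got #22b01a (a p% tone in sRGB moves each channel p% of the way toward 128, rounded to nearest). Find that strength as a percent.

20%

#0bbc01 is rgb(11, 188, 1); #22b01a is rgb(34, 176, 26).
On the B channel (widest range): 26 ≈ 1 + (p/100)(128 − 1), so p ≈ 100×(26 − 1)/(128 − 1) = 2500/127 = 19.69.
p = 20 reproduces all three channels after rounding.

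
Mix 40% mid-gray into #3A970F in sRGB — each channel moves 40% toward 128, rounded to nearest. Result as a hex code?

#3A970F is rgb(58, 151, 15).
Lerp each channel 40% toward 128:
  R: 58 + 0.4×(128−58) = 58 + 28 = 86 → 86
  G: 151 − 9.2 = 141.8 → 142
  B: 15 + 45.2 = 60.2 → 60
rgb(86, 142, 60) = #568E3C.

#568E3C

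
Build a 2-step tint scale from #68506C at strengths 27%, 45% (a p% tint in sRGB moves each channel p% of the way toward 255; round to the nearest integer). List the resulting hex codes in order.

#917F94, #AC9FAE

#68506C is rgb(104, 80, 108).
27%: (104 + 40.77 = 144.77→145, 80 + 47.25 = 127.25→127, 108 + 39.69 = 147.69→148) → #917F94
45%: (104 + 67.95 = 171.95→172, 80 + 78.75 = 158.75→159, 108 + 66.15 = 174.15→174) → #AC9FAE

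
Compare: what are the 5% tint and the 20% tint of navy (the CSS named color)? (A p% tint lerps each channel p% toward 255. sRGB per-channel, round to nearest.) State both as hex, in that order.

CSS navy is rgb(0, 0, 128).
5% tint:
  R: 0 + 0.05×(255−0) = 0 + 12.75 = 12.75 → 13
  G: 0 + 12.75 = 12.75 → 13
  B: 128 + 0.05×(255−128) = 128 + 6.35 = 134.35 → 134
  → #0d0d86
20% tint:
  R: 0 + 0.2×(255−0) = 0 + 51 = 51 → 51
  G: 0 + 51 = 51 → 51
  B: 128 + 25.4 = 153.4 → 153
  → #333399

#0d0d86, #333399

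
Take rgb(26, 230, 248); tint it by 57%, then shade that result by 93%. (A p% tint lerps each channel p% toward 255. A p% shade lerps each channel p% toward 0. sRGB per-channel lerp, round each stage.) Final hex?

#0B1112

Per channel, c → c + 0.57(255 − c):
  R: 26 + 0.57×(255−26) = 26 + 130.53 = 156.53 → 157
  G: 230 + 0.57×(255−230) = 230 + 14.25 = 244.25 → 244
  B: 248 + 0.57×(255−248) = 248 + 3.99 = 251.99 → 252
After the tint: rgb(157, 244, 252) = #9DF4FC.
Lerp each channel 93% toward 0:
  R: 157 + 0.93×(0−157) = 157 − 146.01 = 10.99 → 11
  G: 244 − 226.92 = 17.08 → 17
  B: 252 − 234.36 = 17.64 → 18
rgb(11, 17, 18) = #0B1112.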